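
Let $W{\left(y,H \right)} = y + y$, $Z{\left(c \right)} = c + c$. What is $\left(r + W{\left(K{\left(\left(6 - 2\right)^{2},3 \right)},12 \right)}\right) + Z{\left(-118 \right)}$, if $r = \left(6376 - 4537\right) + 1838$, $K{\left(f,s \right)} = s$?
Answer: $3447$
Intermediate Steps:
$Z{\left(c \right)} = 2 c$
$r = 3677$ ($r = 1839 + 1838 = 3677$)
$W{\left(y,H \right)} = 2 y$
$\left(r + W{\left(K{\left(\left(6 - 2\right)^{2},3 \right)},12 \right)}\right) + Z{\left(-118 \right)} = \left(3677 + 2 \cdot 3\right) + 2 \left(-118\right) = \left(3677 + 6\right) - 236 = 3683 - 236 = 3447$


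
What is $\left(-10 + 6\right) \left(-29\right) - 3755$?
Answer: $-3639$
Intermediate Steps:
$\left(-10 + 6\right) \left(-29\right) - 3755 = \left(-4\right) \left(-29\right) - 3755 = 116 - 3755 = -3639$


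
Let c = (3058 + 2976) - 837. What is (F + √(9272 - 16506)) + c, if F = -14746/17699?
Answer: 91966957/17699 + I*√7234 ≈ 5196.2 + 85.053*I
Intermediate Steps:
c = 5197 (c = 6034 - 837 = 5197)
F = -14746/17699 (F = -14746*1/17699 = -14746/17699 ≈ -0.83315)
(F + √(9272 - 16506)) + c = (-14746/17699 + √(9272 - 16506)) + 5197 = (-14746/17699 + √(-7234)) + 5197 = (-14746/17699 + I*√7234) + 5197 = 91966957/17699 + I*√7234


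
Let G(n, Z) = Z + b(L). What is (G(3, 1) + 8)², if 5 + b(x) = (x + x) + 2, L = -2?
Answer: 4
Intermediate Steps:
b(x) = -3 + 2*x (b(x) = -5 + ((x + x) + 2) = -5 + (2*x + 2) = -5 + (2 + 2*x) = -3 + 2*x)
G(n, Z) = -7 + Z (G(n, Z) = Z + (-3 + 2*(-2)) = Z + (-3 - 4) = Z - 7 = -7 + Z)
(G(3, 1) + 8)² = ((-7 + 1) + 8)² = (-6 + 8)² = 2² = 4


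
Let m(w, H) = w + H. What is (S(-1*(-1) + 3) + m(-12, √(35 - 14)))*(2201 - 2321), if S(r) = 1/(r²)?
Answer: 2865/2 - 120*√21 ≈ 882.59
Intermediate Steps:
S(r) = r⁻²
m(w, H) = H + w
(S(-1*(-1) + 3) + m(-12, √(35 - 14)))*(2201 - 2321) = ((-1*(-1) + 3)⁻² + (√(35 - 14) - 12))*(2201 - 2321) = ((1 + 3)⁻² + (√21 - 12))*(-120) = (4⁻² + (-12 + √21))*(-120) = (1/16 + (-12 + √21))*(-120) = (-191/16 + √21)*(-120) = 2865/2 - 120*√21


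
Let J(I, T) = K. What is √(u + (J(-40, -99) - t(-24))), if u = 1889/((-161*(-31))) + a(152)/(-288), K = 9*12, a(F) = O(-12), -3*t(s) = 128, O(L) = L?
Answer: √541956209718/59892 ≈ 12.292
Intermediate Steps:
t(s) = -128/3 (t(s) = -⅓*128 = -128/3)
a(F) = -12
K = 108
J(I, T) = 108
u = 50327/119784 (u = 1889/((-161*(-31))) - 12/(-288) = 1889/4991 - 12*(-1/288) = 1889*(1/4991) + 1/24 = 1889/4991 + 1/24 = 50327/119784 ≈ 0.42015)
√(u + (J(-40, -99) - t(-24))) = √(50327/119784 + (108 - 1*(-128/3))) = √(50327/119784 + (108 + 128/3)) = √(50327/119784 + 452/3) = √(18097783/119784) = √541956209718/59892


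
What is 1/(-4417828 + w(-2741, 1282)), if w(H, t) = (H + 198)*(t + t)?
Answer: -1/10938080 ≈ -9.1424e-8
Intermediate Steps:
w(H, t) = 2*t*(198 + H) (w(H, t) = (198 + H)*(2*t) = 2*t*(198 + H))
1/(-4417828 + w(-2741, 1282)) = 1/(-4417828 + 2*1282*(198 - 2741)) = 1/(-4417828 + 2*1282*(-2543)) = 1/(-4417828 - 6520252) = 1/(-10938080) = -1/10938080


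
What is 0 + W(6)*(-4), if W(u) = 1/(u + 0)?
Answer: -⅔ ≈ -0.66667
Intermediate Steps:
W(u) = 1/u
0 + W(6)*(-4) = 0 - 4/6 = 0 + (⅙)*(-4) = 0 - ⅔ = -⅔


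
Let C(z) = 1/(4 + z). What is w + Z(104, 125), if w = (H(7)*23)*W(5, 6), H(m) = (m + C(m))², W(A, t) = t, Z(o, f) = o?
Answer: 852176/121 ≈ 7042.8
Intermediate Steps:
H(m) = (m + 1/(4 + m))²
w = 839592/121 (w = ((7 + 1/(4 + 7))²*23)*6 = ((7 + 1/11)²*23)*6 = ((78/11)²*23)*6 = ((6084/121)*23)*6 = (139932/121)*6 = 839592/121 ≈ 6938.8)
w + Z(104, 125) = 839592/121 + 104 = 852176/121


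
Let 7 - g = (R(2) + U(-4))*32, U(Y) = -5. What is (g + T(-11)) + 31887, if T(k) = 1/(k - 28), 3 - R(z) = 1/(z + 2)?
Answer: 1246673/39 ≈ 31966.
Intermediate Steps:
R(z) = 3 - 1/(2 + z) (R(z) = 3 - 1/(z + 2) = 3 - 1/(2 + z))
T(k) = 1/(-28 + k)
g = 79 (g = 7 - ((5 + 3*2)/(2 + 2) - 5)*32 = 7 - ((5 + 6)/4 - 5)*32 = 7 - ((1/4)*11 - 5)*32 = 7 - (11/4 - 5)*32 = 7 - (-9)*32/4 = 7 - 1*(-72) = 7 + 72 = 79)
(g + T(-11)) + 31887 = (79 + 1/(-28 - 11)) + 31887 = (79 + 1/(-39)) + 31887 = (79 - 1/39) + 31887 = 3080/39 + 31887 = 1246673/39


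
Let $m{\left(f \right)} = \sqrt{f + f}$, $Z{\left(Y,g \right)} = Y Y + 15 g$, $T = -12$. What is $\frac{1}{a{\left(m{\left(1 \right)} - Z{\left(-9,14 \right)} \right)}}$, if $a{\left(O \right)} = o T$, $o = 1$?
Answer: $- \frac{1}{12} \approx -0.083333$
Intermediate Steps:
$Z{\left(Y,g \right)} = Y^{2} + 15 g$
$m{\left(f \right)} = \sqrt{2} \sqrt{f}$ ($m{\left(f \right)} = \sqrt{2 f} = \sqrt{2} \sqrt{f}$)
$a{\left(O \right)} = -12$ ($a{\left(O \right)} = 1 \left(-12\right) = -12$)
$\frac{1}{a{\left(m{\left(1 \right)} - Z{\left(-9,14 \right)} \right)}} = \frac{1}{-12} = - \frac{1}{12}$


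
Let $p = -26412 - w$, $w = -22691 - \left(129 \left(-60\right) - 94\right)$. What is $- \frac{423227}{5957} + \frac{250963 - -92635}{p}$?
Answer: $- \frac{991028753}{9833305} \approx -100.78$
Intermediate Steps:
$w = -14857$ ($w = -22691 - \left(-7740 - 94\right) = -22691 - -7834 = -22691 + 7834 = -14857$)
$p = -11555$ ($p = -26412 - -14857 = -26412 + 14857 = -11555$)
$- \frac{423227}{5957} + \frac{250963 - -92635}{p} = - \frac{423227}{5957} + \frac{250963 - -92635}{-11555} = \left(-423227\right) \frac{1}{5957} + \left(250963 + 92635\right) \left(- \frac{1}{11555}\right) = - \frac{60461}{851} + 343598 \left(- \frac{1}{11555}\right) = - \frac{60461}{851} - \frac{343598}{11555} = - \frac{991028753}{9833305}$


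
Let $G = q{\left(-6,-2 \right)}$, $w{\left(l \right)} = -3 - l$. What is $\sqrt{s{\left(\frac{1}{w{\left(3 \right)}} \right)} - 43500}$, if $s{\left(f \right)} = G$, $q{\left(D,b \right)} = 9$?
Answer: $i \sqrt{43491} \approx 208.54 i$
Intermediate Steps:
$G = 9$
$s{\left(f \right)} = 9$
$\sqrt{s{\left(\frac{1}{w{\left(3 \right)}} \right)} - 43500} = \sqrt{9 - 43500} = \sqrt{-43491} = i \sqrt{43491}$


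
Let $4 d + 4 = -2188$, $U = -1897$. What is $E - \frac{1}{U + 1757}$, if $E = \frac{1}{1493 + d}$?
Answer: $\frac{31}{3780} \approx 0.0082011$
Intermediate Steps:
$d = -548$ ($d = -1 + \frac{1}{4} \left(-2188\right) = -1 - 547 = -548$)
$E = \frac{1}{945}$ ($E = \frac{1}{1493 - 548} = \frac{1}{945} \approx 0.0010582$)
$E - \frac{1}{U + 1757} = \frac{1}{945} - \frac{1}{-1897 + 1757} = \frac{1}{945} - \frac{1}{-140} = \frac{1}{945} - - \frac{1}{140} = \frac{1}{945} + \frac{1}{140} = \frac{31}{3780}$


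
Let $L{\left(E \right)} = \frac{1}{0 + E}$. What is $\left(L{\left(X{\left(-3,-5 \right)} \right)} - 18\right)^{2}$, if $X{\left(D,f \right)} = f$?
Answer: $\frac{8281}{25} \approx 331.24$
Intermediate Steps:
$L{\left(E \right)} = \frac{1}{E}$
$\left(L{\left(X{\left(-3,-5 \right)} \right)} - 18\right)^{2} = \left(\frac{1}{-5} - 18\right)^{2} = \left(- \frac{1}{5} - 18\right)^{2} = \left(- \frac{91}{5}\right)^{2} = \frac{8281}{25}$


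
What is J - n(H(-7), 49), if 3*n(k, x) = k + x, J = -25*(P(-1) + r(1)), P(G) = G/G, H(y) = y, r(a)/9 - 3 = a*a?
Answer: -939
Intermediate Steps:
r(a) = 27 + 9*a**2 (r(a) = 27 + 9*(a*a) = 27 + 9*a**2)
P(G) = 1
J = -925 (J = -25*(1 + (27 + 9*1**2)) = -25*(1 + (27 + 9*1)) = -25*(1 + (27 + 9)) = -25*(1 + 36) = -25*37 = -925)
n(k, x) = k/3 + x/3 (n(k, x) = (k + x)/3 = k/3 + x/3)
J - n(H(-7), 49) = -925 - ((1/3)*(-7) + (1/3)*49) = -925 - (-7/3 + 49/3) = -925 - 1*14 = -925 - 14 = -939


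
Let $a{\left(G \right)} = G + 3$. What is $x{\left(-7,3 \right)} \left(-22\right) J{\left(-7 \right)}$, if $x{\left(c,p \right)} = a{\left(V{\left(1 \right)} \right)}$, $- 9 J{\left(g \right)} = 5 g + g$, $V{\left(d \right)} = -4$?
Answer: $\frac{308}{3} \approx 102.67$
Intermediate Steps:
$a{\left(G \right)} = 3 + G$
$J{\left(g \right)} = - \frac{2 g}{3}$ ($J{\left(g \right)} = - \frac{5 g + g}{9} = - \frac{6 g}{9} = - \frac{2 g}{3}$)
$x{\left(c,p \right)} = -1$ ($x{\left(c,p \right)} = 3 - 4 = -1$)
$x{\left(-7,3 \right)} \left(-22\right) J{\left(-7 \right)} = \left(-1\right) \left(-22\right) \left(\left(- \frac{2}{3}\right) \left(-7\right)\right) = 22 \cdot \frac{14}{3} = \frac{308}{3}$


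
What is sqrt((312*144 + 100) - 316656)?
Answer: 2*I*sqrt(67907) ≈ 521.18*I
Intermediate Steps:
sqrt((312*144 + 100) - 316656) = sqrt((44928 + 100) - 316656) = sqrt(45028 - 316656) = sqrt(-271628) = 2*I*sqrt(67907)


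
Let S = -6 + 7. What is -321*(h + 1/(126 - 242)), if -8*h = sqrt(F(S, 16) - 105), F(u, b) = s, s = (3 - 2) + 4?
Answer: 321/116 + 1605*I/4 ≈ 2.7672 + 401.25*I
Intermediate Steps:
S = 1
s = 5 (s = 1 + 4 = 5)
F(u, b) = 5
h = -5*I/4 (h = -sqrt(5 - 105)/8 = -5*I/4 ≈ -1.25*I)
-321*(h + 1/(126 - 242)) = -321*(-5*I/4 + 1/(126 - 242)) = -321*(-5*I/4 + 1/(-116)) = -321*(-5*I/4 - 1/116) = -321*(-1/116 - 5*I/4) = 321/116 + 1605*I/4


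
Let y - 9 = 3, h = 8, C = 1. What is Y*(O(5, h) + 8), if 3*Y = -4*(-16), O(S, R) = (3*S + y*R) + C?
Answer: 2560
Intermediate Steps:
y = 12 (y = 9 + 3 = 12)
O(S, R) = 1 + 3*S + 12*R (O(S, R) = (3*S + 12*R) + 1 = 1 + 3*S + 12*R)
Y = 64/3 (Y = (-4*(-16))/3 = (⅓)*64 = 64/3 ≈ 21.333)
Y*(O(5, h) + 8) = 64*((1 + 3*5 + 12*8) + 8)/3 = 64*((1 + 15 + 96) + 8)/3 = 64*(112 + 8)/3 = (64/3)*120 = 2560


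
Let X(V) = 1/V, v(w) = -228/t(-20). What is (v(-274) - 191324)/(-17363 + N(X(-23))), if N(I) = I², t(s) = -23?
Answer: 50602576/4592513 ≈ 11.018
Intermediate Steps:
v(w) = 228/23 (v(w) = -228/(-23) = -228*(-1/23) = 228/23)
(v(-274) - 191324)/(-17363 + N(X(-23))) = (228/23 - 191324)/(-17363 + (1/(-23))²) = -4400224/(23*(-17363 + (-1/23)²)) = -4400224/(23*(-17363 + 1/529)) = -4400224/(23*(-9185026/529)) = -4400224/23*(-529/9185026) = 50602576/4592513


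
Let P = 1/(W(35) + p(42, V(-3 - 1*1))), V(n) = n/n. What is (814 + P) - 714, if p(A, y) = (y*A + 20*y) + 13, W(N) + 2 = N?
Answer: 10801/108 ≈ 100.01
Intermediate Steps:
V(n) = 1
W(N) = -2 + N
p(A, y) = 13 + 20*y + A*y (p(A, y) = (A*y + 20*y) + 13 = (20*y + A*y) + 13 = 13 + 20*y + A*y)
P = 1/108 (P = 1/((-2 + 35) + (13 + 20*1 + 42*1)) = 1/(33 + (13 + 20 + 42)) = 1/(33 + 75) = 1/108 ≈ 0.0092593)
(814 + P) - 714 = (814 + 1/108) - 714 = 87913/108 - 714 = 10801/108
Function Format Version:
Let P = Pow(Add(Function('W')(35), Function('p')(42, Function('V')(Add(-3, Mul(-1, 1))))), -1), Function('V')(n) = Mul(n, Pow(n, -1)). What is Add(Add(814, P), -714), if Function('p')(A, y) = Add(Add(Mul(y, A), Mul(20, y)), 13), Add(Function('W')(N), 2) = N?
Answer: Rational(10801, 108) ≈ 100.01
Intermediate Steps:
Function('V')(n) = 1
Function('W')(N) = Add(-2, N)
Function('p')(A, y) = Add(13, Mul(20, y), Mul(A, y)) (Function('p')(A, y) = Add(Add(Mul(A, y), Mul(20, y)), 13) = Add(Add(Mul(20, y), Mul(A, y)), 13) = Add(13, Mul(20, y), Mul(A, y)))
P = Rational(1, 108) (P = Pow(Add(Add(-2, 35), Add(13, Mul(20, 1), Mul(42, 1))), -1) = Pow(Add(33, Add(13, 20, 42)), -1) = Pow(Add(33, 75), -1) = Pow(108, -1) = Rational(1, 108) ≈ 0.0092593)
Add(Add(814, P), -714) = Add(Add(814, Rational(1, 108)), -714) = Add(Rational(87913, 108), -714) = Rational(10801, 108)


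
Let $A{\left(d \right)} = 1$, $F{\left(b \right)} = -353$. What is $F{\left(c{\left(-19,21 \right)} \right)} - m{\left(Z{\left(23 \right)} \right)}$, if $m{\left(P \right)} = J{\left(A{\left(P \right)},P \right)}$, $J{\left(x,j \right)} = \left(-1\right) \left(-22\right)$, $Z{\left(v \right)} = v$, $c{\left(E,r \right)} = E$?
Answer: $-375$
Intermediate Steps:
$J{\left(x,j \right)} = 22$
$m{\left(P \right)} = 22$
$F{\left(c{\left(-19,21 \right)} \right)} - m{\left(Z{\left(23 \right)} \right)} = -353 - 22 = -375$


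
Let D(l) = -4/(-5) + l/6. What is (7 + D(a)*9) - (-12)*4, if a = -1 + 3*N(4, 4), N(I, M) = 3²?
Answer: 506/5 ≈ 101.20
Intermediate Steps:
N(I, M) = 9
a = 26 (a = -1 + 3*9 = -1 + 27 = 26)
D(l) = ⅘ + l/6 (D(l) = -4*(-⅕) + l*(⅙) = ⅘ + l/6)
(7 + D(a)*9) - (-12)*4 = (7 + (⅘ + (⅙)*26)*9) - (-12)*4 = (7 + (⅘ + 13/3)*9) - 1*(-48) = (7 + (77/15)*9) + 48 = (7 + 231/5) + 48 = 266/5 + 48 = 506/5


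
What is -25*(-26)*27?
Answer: 17550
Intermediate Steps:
-25*(-26)*27 = 650*27 = 17550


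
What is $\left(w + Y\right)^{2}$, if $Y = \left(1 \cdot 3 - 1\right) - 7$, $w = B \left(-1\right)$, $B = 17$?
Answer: $484$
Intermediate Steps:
$w = -17$ ($w = 17 \left(-1\right) = -17$)
$Y = -5$ ($Y = \left(3 - 1\right) - 7 = 2 - 7 = -5$)
$\left(w + Y\right)^{2} = \left(-17 - 5\right)^{2} = \left(-22\right)^{2} = 484$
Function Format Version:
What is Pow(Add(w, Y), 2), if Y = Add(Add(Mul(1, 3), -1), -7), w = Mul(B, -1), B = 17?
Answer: 484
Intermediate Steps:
w = -17 (w = Mul(17, -1) = -17)
Y = -5 (Y = Add(Add(3, -1), -7) = Add(2, -7) = -5)
Pow(Add(w, Y), 2) = Pow(Add(-17, -5), 2) = Pow(-22, 2) = 484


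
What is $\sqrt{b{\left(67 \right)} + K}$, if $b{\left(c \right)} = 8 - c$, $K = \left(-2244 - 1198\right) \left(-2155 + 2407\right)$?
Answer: $i \sqrt{867443} \approx 931.37 i$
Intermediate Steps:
$K = -867384$ ($K = \left(-3442\right) 252 = -867384$)
$\sqrt{b{\left(67 \right)} + K} = \sqrt{\left(8 - 67\right) - 867384} = \sqrt{-59 - 867384} = \sqrt{-867443} = i \sqrt{867443}$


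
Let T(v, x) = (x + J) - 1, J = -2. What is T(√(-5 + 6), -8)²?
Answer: 121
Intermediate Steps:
T(v, x) = -3 + x (T(v, x) = (x - 2) - 1 = (-2 + x) - 1 = -3 + x)
T(√(-5 + 6), -8)² = (-3 - 8)² = (-11)² = 121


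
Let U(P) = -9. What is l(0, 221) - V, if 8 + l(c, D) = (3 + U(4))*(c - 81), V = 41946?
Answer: -41468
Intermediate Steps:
l(c, D) = 478 - 6*c (l(c, D) = -8 + (3 - 9)*(c - 81) = -8 - 6*(-81 + c) = -8 + (486 - 6*c) = 478 - 6*c)
l(0, 221) - V = (478 - 6*0) - 1*41946 = (478 + 0) - 41946 = 478 - 41946 = -41468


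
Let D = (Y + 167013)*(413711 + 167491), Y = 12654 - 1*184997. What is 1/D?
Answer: -1/3097806660 ≈ -3.2281e-10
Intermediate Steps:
Y = -172343 (Y = 12654 - 184997 = -172343)
D = -3097806660 (D = (-172343 + 167013)*(413711 + 167491) = -5330*581202 = -3097806660)
1/D = 1/(-3097806660) = -1/3097806660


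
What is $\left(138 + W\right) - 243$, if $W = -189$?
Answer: $-294$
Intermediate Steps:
$\left(138 + W\right) - 243 = \left(138 - 189\right) - 243 = -51 - 243 = -294$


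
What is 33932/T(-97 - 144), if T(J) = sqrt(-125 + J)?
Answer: -16966*I*sqrt(366)/183 ≈ -1773.7*I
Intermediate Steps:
33932/T(-97 - 144) = 33932/(sqrt(-125 + (-97 - 144))) = 33932/(sqrt(-125 - 241)) = 33932/(sqrt(-366)) = 33932/((I*sqrt(366))) = 33932*(-I*sqrt(366)/366) = -16966*I*sqrt(366)/183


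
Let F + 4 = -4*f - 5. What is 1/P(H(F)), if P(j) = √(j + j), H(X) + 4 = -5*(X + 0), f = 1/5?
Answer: √10/30 ≈ 0.10541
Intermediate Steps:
f = ⅕ ≈ 0.20000
F = -49/5 (F = -4 + (-4*⅕ - 5) = -4 + (-⅘ - 5) = -4 - 29/5 = -49/5 ≈ -9.8000)
H(X) = -4 - 5*X (H(X) = -4 - 5*(X + 0) = -4 - 5*X)
P(j) = √2*√j (P(j) = √(2*j) = √2*√j)
1/P(H(F)) = 1/(√2*√(-4 - 5*(-49/5))) = 1/(√2*√(-4 + 49)) = 1/(√2*√45) = 1/(√2*(3*√5)) = 1/(3*√10) = √10/30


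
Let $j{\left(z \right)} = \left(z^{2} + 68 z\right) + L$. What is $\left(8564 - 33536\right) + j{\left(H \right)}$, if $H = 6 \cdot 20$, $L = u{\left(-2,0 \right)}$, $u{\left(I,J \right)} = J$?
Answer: $-2412$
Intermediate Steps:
$L = 0$
$H = 120$
$j{\left(z \right)} = z^{2} + 68 z$ ($j{\left(z \right)} = \left(z^{2} + 68 z\right) + 0 = z^{2} + 68 z$)
$\left(8564 - 33536\right) + j{\left(H \right)} = \left(8564 - 33536\right) + 120 \left(68 + 120\right) = -24972 + 120 \cdot 188 = -24972 + 22560 = -2412$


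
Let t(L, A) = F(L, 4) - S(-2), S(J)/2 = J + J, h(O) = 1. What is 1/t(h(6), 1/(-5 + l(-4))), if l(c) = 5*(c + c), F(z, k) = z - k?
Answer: 1/5 ≈ 0.20000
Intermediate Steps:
S(J) = 4*J (S(J) = 2*(J + J) = 2*(2*J) = 4*J)
l(c) = 10*c (l(c) = 5*(2*c) = 10*c)
t(L, A) = 4 + L (t(L, A) = (L - 1*4) - 4*(-2) = (L - 4) - 1*(-8) = (-4 + L) + 8 = 4 + L)
1/t(h(6), 1/(-5 + l(-4))) = 1/(4 + 1) = 1/5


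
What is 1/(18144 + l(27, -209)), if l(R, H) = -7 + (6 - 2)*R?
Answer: 1/18245 ≈ 5.4810e-5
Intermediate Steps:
l(R, H) = -7 + 4*R
1/(18144 + l(27, -209)) = 1/(18144 + (-7 + 4*27)) = 1/(18144 + (-7 + 108)) = 1/(18144 + 101) = 1/18245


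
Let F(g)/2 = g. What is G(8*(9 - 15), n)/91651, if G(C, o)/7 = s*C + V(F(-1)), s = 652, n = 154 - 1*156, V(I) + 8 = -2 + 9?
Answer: -31297/13093 ≈ -2.3904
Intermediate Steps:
F(g) = 2*g
V(I) = -1 (V(I) = -8 + (-2 + 9) = -8 + 7 = -1)
n = -2 (n = 154 - 156 = -2)
G(C, o) = -7 + 4564*C (G(C, o) = 7*(652*C - 1) = 7*(-1 + 652*C) = -7 + 4564*C)
G(8*(9 - 15), n)/91651 = (-7 + 4564*(8*(9 - 15)))/91651 = (-7 + 4564*(8*(-6)))*(1/91651) = (-7 + 4564*(-48))*(1/91651) = (-7 - 219072)*(1/91651) = -219079*1/91651 = -31297/13093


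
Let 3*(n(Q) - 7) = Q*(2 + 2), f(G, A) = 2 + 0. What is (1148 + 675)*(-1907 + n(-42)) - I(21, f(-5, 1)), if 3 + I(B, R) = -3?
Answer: -3565782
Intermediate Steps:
f(G, A) = 2
I(B, R) = -6 (I(B, R) = -3 - 3 = -6)
n(Q) = 7 + 4*Q/3 (n(Q) = 7 + (Q*(2 + 2))/3 = 7 + (Q*4)/3 = 7 + (4*Q)/3 = 7 + 4*Q/3)
(1148 + 675)*(-1907 + n(-42)) - I(21, f(-5, 1)) = (1148 + 675)*(-1907 + (7 + (4/3)*(-42))) - 1*(-6) = 1823*(-1907 + (7 - 56)) + 6 = 1823*(-1907 - 49) + 6 = 1823*(-1956) + 6 = -3565788 + 6 = -3565782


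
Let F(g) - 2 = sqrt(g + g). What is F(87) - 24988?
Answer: -24986 + sqrt(174) ≈ -24973.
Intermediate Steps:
F(g) = 2 + sqrt(2)*sqrt(g) (F(g) = 2 + sqrt(g + g) = 2 + sqrt(2*g) = 2 + sqrt(2)*sqrt(g))
F(87) - 24988 = (2 + sqrt(2)*sqrt(87)) - 24988 = (2 + sqrt(174)) - 24988 = -24986 + sqrt(174)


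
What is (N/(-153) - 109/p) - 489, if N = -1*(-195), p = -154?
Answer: -3845057/7854 ≈ -489.57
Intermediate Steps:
N = 195
(N/(-153) - 109/p) - 489 = (195/(-153) - 109/(-154)) - 489 = (195*(-1/153) - 109*(-1/154)) - 489 = (-65/51 + 109/154) - 489 = -4451/7854 - 489 = -3845057/7854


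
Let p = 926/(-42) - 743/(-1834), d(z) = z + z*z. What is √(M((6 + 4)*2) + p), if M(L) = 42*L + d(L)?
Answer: √765052314/786 ≈ 35.190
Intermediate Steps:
d(z) = z + z²
M(L) = 42*L + L*(1 + L)
p = -17011/786 (p = 926*(-1/42) - 743*(-1/1834) = -463/21 + 743/1834 = -17011/786 ≈ -21.642)
√(M((6 + 4)*2) + p) = √(((6 + 4)*2)*(43 + (6 + 4)*2) - 17011/786) = √((10*2)*(43 + 10*2) - 17011/786) = √(20*(43 + 20) - 17011/786) = √(20*63 - 17011/786) = √(1260 - 17011/786) = √(973349/786) = √765052314/786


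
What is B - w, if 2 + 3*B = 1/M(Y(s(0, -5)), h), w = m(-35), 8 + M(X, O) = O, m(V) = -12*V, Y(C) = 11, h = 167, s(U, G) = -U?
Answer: -200657/477 ≈ -420.66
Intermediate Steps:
M(X, O) = -8 + O
w = 420 (w = -12*(-35) = 420)
B = -317/477 (B = -2/3 + 1/(3*(-8 + 167)) = -2/3 + (1/3)/159 = -2/3 + (1/3)*(1/159) = -2/3 + 1/477 = -317/477 ≈ -0.66457)
B - w = -317/477 - 1*420 = -317/477 - 420 = -200657/477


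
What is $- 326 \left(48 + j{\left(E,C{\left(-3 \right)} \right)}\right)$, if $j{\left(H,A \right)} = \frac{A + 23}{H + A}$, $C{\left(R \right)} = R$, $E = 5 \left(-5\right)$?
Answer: $- \frac{107906}{7} \approx -15415.0$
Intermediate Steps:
$E = -25$
$j{\left(H,A \right)} = \frac{23 + A}{A + H}$
$- 326 \left(48 + j{\left(E,C{\left(-3 \right)} \right)}\right) = - 326 \left(48 + \frac{23 - 3}{-3 - 25}\right) = - 326 \left(48 + \frac{1}{-28} \cdot 20\right) = - 326 \left(48 - \frac{5}{7}\right) = \left(-326\right) \frac{331}{7} = - \frac{107906}{7}$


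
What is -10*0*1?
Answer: 0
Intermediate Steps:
-10*0*1 = 0*1 = 0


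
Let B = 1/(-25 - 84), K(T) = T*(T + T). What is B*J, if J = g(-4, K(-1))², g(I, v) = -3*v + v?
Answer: -16/109 ≈ -0.14679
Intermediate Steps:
K(T) = 2*T² (K(T) = T*(2*T) = 2*T²)
B = -1/109 (B = 1/(-109) = -1/109 ≈ -0.0091743)
g(I, v) = -2*v
J = 16 (J = (-4*(-1)²)² = (-4)² = 16)
B*J = -1/109*16 = -16/109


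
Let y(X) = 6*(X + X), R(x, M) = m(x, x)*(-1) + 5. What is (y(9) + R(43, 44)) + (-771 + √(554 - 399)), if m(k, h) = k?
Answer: -701 + √155 ≈ -688.55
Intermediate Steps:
R(x, M) = 5 - x (R(x, M) = x*(-1) + 5 = -x + 5 = 5 - x)
y(X) = 12*X (y(X) = 6*(2*X) = 12*X)
(y(9) + R(43, 44)) + (-771 + √(554 - 399)) = (12*9 + (5 - 1*43)) + (-771 + √(554 - 399)) = (108 + (5 - 43)) + (-771 + √155) = (108 - 38) + (-771 + √155) = 70 + (-771 + √155) = -701 + √155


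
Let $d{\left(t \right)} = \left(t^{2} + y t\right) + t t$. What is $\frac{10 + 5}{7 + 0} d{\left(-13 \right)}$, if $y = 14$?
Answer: $\frac{2340}{7} \approx 334.29$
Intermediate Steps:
$d{\left(t \right)} = 2 t^{2} + 14 t$ ($d{\left(t \right)} = \left(t^{2} + 14 t\right) + t t = \left(t^{2} + 14 t\right) + t^{2} = 2 t^{2} + 14 t$)
$\frac{10 + 5}{7 + 0} d{\left(-13 \right)} = \frac{10 + 5}{7 + 0} \cdot 2 \left(-13\right) \left(7 - 13\right) = \frac{15}{7} \cdot 2 \left(-13\right) \left(-6\right) = 15 \cdot \frac{1}{7} \cdot 156 = \frac{15}{7} \cdot 156 = \frac{2340}{7}$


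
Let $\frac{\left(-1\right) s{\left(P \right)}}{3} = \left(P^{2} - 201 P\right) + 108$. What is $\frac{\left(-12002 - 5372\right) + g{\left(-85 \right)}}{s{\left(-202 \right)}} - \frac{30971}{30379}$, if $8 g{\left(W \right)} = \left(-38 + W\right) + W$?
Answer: $- \frac{1174185947}{1238156903} \approx -0.94833$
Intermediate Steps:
$s{\left(P \right)} = -324 - 3 P^{2} + 603 P$ ($s{\left(P \right)} = - 3 \left(\left(P^{2} - 201 P\right) + 108\right) = - 3 \left(108 + P^{2} - 201 P\right) = -324 - 3 P^{2} + 603 P$)
$g{\left(W \right)} = - \frac{19}{4} + \frac{W}{4}$ ($g{\left(W \right)} = \frac{\left(-38 + W\right) + W}{8} = \frac{-38 + 2 W}{8} = - \frac{19}{4} + \frac{W}{4}$)
$\frac{\left(-12002 - 5372\right) + g{\left(-85 \right)}}{s{\left(-202 \right)}} - \frac{30971}{30379} = \frac{\left(-12002 - 5372\right) + \left(- \frac{19}{4} + \frac{1}{4} \left(-85\right)\right)}{-324 - 3 \left(-202\right)^{2} + 603 \left(-202\right)} - \frac{30971}{30379} = \frac{\left(-12002 - 5372\right) - 26}{-324 - 122412 - 121806} - \frac{30971}{30379} = \frac{-17374 - 26}{-244542} - \frac{30971}{30379} = \left(-17400\right) \left(- \frac{1}{244542}\right) - \frac{30971}{30379} = \frac{2900}{40757} - \frac{30971}{30379} = - \frac{1174185947}{1238156903}$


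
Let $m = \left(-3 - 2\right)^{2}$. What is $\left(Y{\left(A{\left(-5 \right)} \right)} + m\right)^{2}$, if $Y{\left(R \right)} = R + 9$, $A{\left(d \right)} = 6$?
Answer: $1600$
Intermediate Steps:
$Y{\left(R \right)} = 9 + R$
$m = 25$ ($m = \left(-5\right)^{2} = 25$)
$\left(Y{\left(A{\left(-5 \right)} \right)} + m\right)^{2} = \left(\left(9 + 6\right) + 25\right)^{2} = \left(15 + 25\right)^{2} = 40^{2} = 1600$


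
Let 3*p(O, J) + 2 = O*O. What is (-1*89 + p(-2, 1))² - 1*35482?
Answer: -249113/9 ≈ -27679.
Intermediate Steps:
p(O, J) = -⅔ + O²/3 (p(O, J) = -⅔ + (O*O)/3 = -⅔ + O²/3)
(-1*89 + p(-2, 1))² - 1*35482 = (-1*89 + (-⅔ + (⅓)*(-2)²))² - 1*35482 = (-89 + (-⅔ + (⅓)*4))² - 35482 = (-89 + (-⅔ + 4/3))² - 35482 = (-89 + ⅔)² - 35482 = (-265/3)² - 35482 = 70225/9 - 35482 = -249113/9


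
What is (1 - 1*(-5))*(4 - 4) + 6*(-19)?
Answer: -114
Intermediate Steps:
(1 - 1*(-5))*(4 - 4) + 6*(-19) = (1 + 5)*0 - 114 = 6*0 - 114 = 0 - 114 = -114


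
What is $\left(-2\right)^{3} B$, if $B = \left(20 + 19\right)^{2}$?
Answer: $-12168$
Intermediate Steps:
$B = 1521$ ($B = 39^{2} = 1521$)
$\left(-2\right)^{3} B = \left(-2\right)^{3} \cdot 1521 = \left(-8\right) 1521 = -12168$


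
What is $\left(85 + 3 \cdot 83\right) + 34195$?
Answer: $34529$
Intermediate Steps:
$\left(85 + 3 \cdot 83\right) + 34195 = \left(85 + 249\right) + 34195 = 334 + 34195 = 34529$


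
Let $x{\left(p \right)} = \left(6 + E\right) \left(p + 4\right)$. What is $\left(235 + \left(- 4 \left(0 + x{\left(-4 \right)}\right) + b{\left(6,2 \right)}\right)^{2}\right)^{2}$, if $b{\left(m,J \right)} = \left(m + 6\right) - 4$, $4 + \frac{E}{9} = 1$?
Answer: $89401$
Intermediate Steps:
$E = -27$ ($E = -36 + 9 \cdot 1 = -36 + 9 = -27$)
$b{\left(m,J \right)} = 2 + m$ ($b{\left(m,J \right)} = \left(6 + m\right) - 4 = 2 + m$)
$x{\left(p \right)} = -84 - 21 p$ ($x{\left(p \right)} = \left(6 - 27\right) \left(p + 4\right) = - 21 \left(4 + p\right) = -84 - 21 p$)
$\left(235 + \left(- 4 \left(0 + x{\left(-4 \right)}\right) + b{\left(6,2 \right)}\right)^{2}\right)^{2} = \left(235 + \left(- 4 \left(0 - 0\right) + \left(2 + 6\right)\right)^{2}\right)^{2} = \left(235 + \left(- 4 \left(0 + \left(-84 + 84\right)\right) + 8\right)^{2}\right)^{2} = \left(235 + \left(- 4 \left(0 + 0\right) + 8\right)^{2}\right)^{2} = \left(235 + \left(\left(-4\right) 0 + 8\right)^{2}\right)^{2} = \left(235 + \left(0 + 8\right)^{2}\right)^{2} = \left(235 + 8^{2}\right)^{2} = \left(235 + 64\right)^{2} = 299^{2} = 89401$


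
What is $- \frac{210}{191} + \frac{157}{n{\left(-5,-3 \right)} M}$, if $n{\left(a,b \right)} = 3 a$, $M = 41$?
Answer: $- \frac{159137}{117465} \approx -1.3548$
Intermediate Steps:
$- \frac{210}{191} + \frac{157}{n{\left(-5,-3 \right)} M} = - \frac{210}{191} + \frac{157}{3 \left(-5\right) 41} = \left(-210\right) \frac{1}{191} + \frac{157}{\left(-15\right) 41} = - \frac{210}{191} + \frac{157}{-615} = - \frac{210}{191} + 157 \left(- \frac{1}{615}\right) = - \frac{210}{191} - \frac{157}{615} = - \frac{159137}{117465}$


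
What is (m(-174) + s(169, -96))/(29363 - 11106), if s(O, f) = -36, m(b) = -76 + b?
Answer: -286/18257 ≈ -0.015665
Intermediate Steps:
(m(-174) + s(169, -96))/(29363 - 11106) = ((-76 - 174) - 36)/(29363 - 11106) = (-250 - 36)/18257 = -286*1/18257 = -286/18257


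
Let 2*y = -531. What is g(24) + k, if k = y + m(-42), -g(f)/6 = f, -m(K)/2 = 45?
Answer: -999/2 ≈ -499.50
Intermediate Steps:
y = -531/2 (y = (½)*(-531) = -531/2 ≈ -265.50)
m(K) = -90 (m(K) = -2*45 = -90)
g(f) = -6*f
k = -711/2 (k = -531/2 - 90 = -711/2 ≈ -355.50)
g(24) + k = -6*24 - 711/2 = -144 - 711/2 = -999/2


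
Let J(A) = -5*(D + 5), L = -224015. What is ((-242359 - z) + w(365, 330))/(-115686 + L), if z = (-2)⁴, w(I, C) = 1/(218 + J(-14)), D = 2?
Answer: 44354624/62165283 ≈ 0.71350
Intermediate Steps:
J(A) = -35 (J(A) = -5*(2 + 5) = -5*7 = -35)
w(I, C) = 1/183 (w(I, C) = 1/(218 - 35) = 1/183)
z = 16
((-242359 - z) + w(365, 330))/(-115686 + L) = ((-242359 - 1*16) + 1/183)/(-115686 - 224015) = ((-242359 - 16) + 1/183)/(-339701) = (-242375 + 1/183)*(-1/339701) = -44354624/183*(-1/339701) = 44354624/62165283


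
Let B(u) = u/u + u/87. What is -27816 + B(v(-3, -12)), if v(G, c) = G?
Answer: -806636/29 ≈ -27815.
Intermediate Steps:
B(u) = 1 + u/87 (B(u) = 1 + u*(1/87) = 1 + u/87)
-27816 + B(v(-3, -12)) = -27816 + (1 + (1/87)*(-3)) = -27816 + (1 - 1/29) = -27816 + 28/29 = -806636/29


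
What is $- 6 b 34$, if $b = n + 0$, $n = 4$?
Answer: $-816$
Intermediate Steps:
$b = 4$ ($b = 4 + 0 = 4$)
$- 6 b 34 = \left(-6\right) 4 \cdot 34 = \left(-24\right) 34 = -816$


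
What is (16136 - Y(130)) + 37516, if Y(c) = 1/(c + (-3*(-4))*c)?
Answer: 90671879/1690 ≈ 53652.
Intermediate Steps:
Y(c) = 1/(13*c) (Y(c) = 1/(c + 12*c) = 1/(13*c))
(16136 - Y(130)) + 37516 = (16136 - 1/(13*130)) + 37516 = (16136 - 1*1/1690) + 37516 = (16136 - 1/1690) + 37516 = 27269839/1690 + 37516 = 90671879/1690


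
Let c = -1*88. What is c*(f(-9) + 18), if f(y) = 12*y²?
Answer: -87120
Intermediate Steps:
c = -88
c*(f(-9) + 18) = -88*(12*(-9)² + 18) = -88*(12*81 + 18) = -88*(972 + 18) = -88*990 = -87120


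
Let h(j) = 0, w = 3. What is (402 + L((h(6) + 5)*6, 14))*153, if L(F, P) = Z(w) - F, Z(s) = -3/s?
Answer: 56763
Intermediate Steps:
L(F, P) = -1 - F (L(F, P) = -3/3 - F = -3*1/3 - F = -1 - F)
(402 + L((h(6) + 5)*6, 14))*153 = (402 + (-1 - (0 + 5)*6))*153 = (402 + (-1 - 5*6))*153 = (402 + (-1 - 1*30))*153 = (402 + (-1 - 30))*153 = (402 - 31)*153 = 371*153 = 56763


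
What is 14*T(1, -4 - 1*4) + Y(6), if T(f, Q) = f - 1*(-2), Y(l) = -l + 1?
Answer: 37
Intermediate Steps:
Y(l) = 1 - l
T(f, Q) = 2 + f (T(f, Q) = f + 2 = 2 + f)
14*T(1, -4 - 1*4) + Y(6) = 14*(2 + 1) + (1 - 1*6) = 14*3 + (1 - 6) = 42 - 5 = 37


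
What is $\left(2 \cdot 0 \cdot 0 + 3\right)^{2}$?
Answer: $9$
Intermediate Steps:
$\left(2 \cdot 0 \cdot 0 + 3\right)^{2} = \left(0 \cdot 0 + 3\right)^{2} = \left(0 + 3\right)^{2} = 3^{2} = 9$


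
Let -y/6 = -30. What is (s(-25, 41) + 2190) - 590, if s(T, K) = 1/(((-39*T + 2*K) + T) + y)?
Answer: 1939201/1212 ≈ 1600.0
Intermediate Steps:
y = 180 (y = -6*(-30) = 180)
s(T, K) = 1/(180 - 38*T + 2*K) (s(T, K) = 1/(((-39*T + 2*K) + T) + 180) = 1/((-38*T + 2*K) + 180) = 1/(180 - 38*T + 2*K))
(s(-25, 41) + 2190) - 590 = (1/(2*(90 + 41 - 19*(-25))) + 2190) - 590 = (1/(2*(90 + 41 + 475)) + 2190) - 590 = ((½)/606 + 2190) - 590 = ((½)*(1/606) + 2190) - 590 = (1/1212 + 2190) - 590 = 2654281/1212 - 590 = 1939201/1212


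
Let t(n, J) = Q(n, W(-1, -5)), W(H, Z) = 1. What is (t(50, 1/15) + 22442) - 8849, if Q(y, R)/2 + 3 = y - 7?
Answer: 13673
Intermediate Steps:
Q(y, R) = -20 + 2*y (Q(y, R) = -6 + 2*(y - 7) = -6 + 2*(-7 + y) = -6 + (-14 + 2*y) = -20 + 2*y)
t(n, J) = -20 + 2*n
(t(50, 1/15) + 22442) - 8849 = ((-20 + 2*50) + 22442) - 8849 = ((-20 + 100) + 22442) - 8849 = (80 + 22442) - 8849 = 22522 - 8849 = 13673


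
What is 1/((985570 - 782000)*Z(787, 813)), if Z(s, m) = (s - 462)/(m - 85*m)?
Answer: -34146/33080125 ≈ -0.0010322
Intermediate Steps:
Z(s, m) = -(-462 + s)/(84*m) (Z(s, m) = (-462 + s)/((-84*m)) = (-462 + s)*(-1/(84*m)) = -(-462 + s)/(84*m))
1/((985570 - 782000)*Z(787, 813)) = 1/((985570 - 782000)*(((1/84)*(462 - 1*787)/813))) = 1/(203570*(((1/84)*(1/813)*(462 - 787)))) = 1/(203570*(((1/84)*(1/813)*(-325)))) = 1/(203570*(-325/68292)) = (1/203570)*(-68292/325) = -34146/33080125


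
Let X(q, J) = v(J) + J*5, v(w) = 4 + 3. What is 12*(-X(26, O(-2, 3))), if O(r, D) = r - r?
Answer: -84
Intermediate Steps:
O(r, D) = 0
v(w) = 7
X(q, J) = 7 + 5*J (X(q, J) = 7 + J*5 = 7 + 5*J)
12*(-X(26, O(-2, 3))) = 12*(-(7 + 5*0)) = 12*(-(7 + 0)) = 12*(-1*7) = 12*(-7) = -84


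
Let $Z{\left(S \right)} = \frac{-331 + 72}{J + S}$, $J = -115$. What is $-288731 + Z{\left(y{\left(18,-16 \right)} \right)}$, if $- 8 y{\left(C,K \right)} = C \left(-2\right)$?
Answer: $- \frac{63809033}{221} \approx -2.8873 \cdot 10^{5}$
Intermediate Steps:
$y{\left(C,K \right)} = \frac{C}{4}$ ($y{\left(C,K \right)} = - \frac{C \left(-2\right)}{8} = - \frac{\left(-2\right) C}{8} = \frac{C}{4}$)
$Z{\left(S \right)} = - \frac{259}{-115 + S}$ ($Z{\left(S \right)} = \frac{-331 + 72}{-115 + S} = - \frac{259}{-115 + S}$)
$-288731 + Z{\left(y{\left(18,-16 \right)} \right)} = -288731 - \frac{259}{-115 + \frac{1}{4} \cdot 18} = -288731 - \frac{259}{-115 + \frac{9}{2}} = -288731 - \frac{259}{- \frac{221}{2}} = -288731 - - \frac{518}{221} = -288731 + \frac{518}{221} = - \frac{63809033}{221}$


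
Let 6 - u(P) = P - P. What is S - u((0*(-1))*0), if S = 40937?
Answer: 40931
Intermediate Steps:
u(P) = 6 (u(P) = 6 - (P - P) = 6 - 1*0 = 6 + 0 = 6)
S - u((0*(-1))*0) = 40937 - 1*6 = 40937 - 6 = 40931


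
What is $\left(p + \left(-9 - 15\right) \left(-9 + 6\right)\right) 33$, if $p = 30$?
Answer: $3366$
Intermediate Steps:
$\left(p + \left(-9 - 15\right) \left(-9 + 6\right)\right) 33 = \left(30 + \left(-9 - 15\right) \left(-9 + 6\right)\right) 33 = \left(30 - -72\right) 33 = \left(30 + 72\right) 33 = 102 \cdot 33 = 3366$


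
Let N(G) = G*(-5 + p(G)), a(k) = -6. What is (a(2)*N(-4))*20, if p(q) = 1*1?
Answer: -1920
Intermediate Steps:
p(q) = 1
N(G) = -4*G (N(G) = G*(-5 + 1) = G*(-4) = -4*G)
(a(2)*N(-4))*20 = -(-24)*(-4)*20 = -6*16*20 = -96*20 = -1920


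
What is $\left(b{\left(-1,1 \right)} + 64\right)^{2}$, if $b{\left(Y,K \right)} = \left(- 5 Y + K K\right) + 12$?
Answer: $6724$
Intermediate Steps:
$b{\left(Y,K \right)} = 12 + K^{2} - 5 Y$ ($b{\left(Y,K \right)} = \left(- 5 Y + K^{2}\right) + 12 = \left(K^{2} - 5 Y\right) + 12 = 12 + K^{2} - 5 Y$)
$\left(b{\left(-1,1 \right)} + 64\right)^{2} = \left(\left(12 + 1^{2} - -5\right) + 64\right)^{2} = \left(\left(12 + 1 + 5\right) + 64\right)^{2} = \left(18 + 64\right)^{2} = 82^{2} = 6724$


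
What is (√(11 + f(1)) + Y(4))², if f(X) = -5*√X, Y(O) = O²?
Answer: (16 + √6)² ≈ 340.38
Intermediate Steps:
(√(11 + f(1)) + Y(4))² = (√(11 - 5*√1) + 4²)² = (√(11 - 5*1) + 16)² = (√(11 - 5) + 16)² = (√6 + 16)² = (16 + √6)²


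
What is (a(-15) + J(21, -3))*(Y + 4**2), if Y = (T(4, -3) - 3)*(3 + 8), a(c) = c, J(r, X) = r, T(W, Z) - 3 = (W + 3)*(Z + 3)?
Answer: 96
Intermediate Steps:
T(W, Z) = 3 + (3 + W)*(3 + Z) (T(W, Z) = 3 + (W + 3)*(Z + 3) = 3 + (3 + W)*(3 + Z))
Y = 0 (Y = ((12 + 3*4 + 3*(-3) + 4*(-3)) - 3)*(3 + 8) = ((12 + 12 - 9 - 12) - 3)*11 = (3 - 3)*11 = 0*11 = 0)
(a(-15) + J(21, -3))*(Y + 4**2) = (-15 + 21)*(0 + 4**2) = 6*(0 + 16) = 6*16 = 96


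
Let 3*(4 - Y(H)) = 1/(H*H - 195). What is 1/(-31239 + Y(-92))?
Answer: -24807/774846646 ≈ -3.2015e-5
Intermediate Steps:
Y(H) = 4 - 1/(3*(-195 + H**2)) (Y(H) = 4 - 1/(3*(H*H - 195)) = 4 - 1/(3*(H**2 - 195)) = 4 - 1/(3*(-195 + H**2)))
1/(-31239 + Y(-92)) = 1/(-31239 + (-2341 + 12*(-92)**2)/(3*(-195 + (-92)**2))) = 1/(-31239 + (-2341 + 12*8464)/(3*(-195 + 8464))) = 1/(-31239 + (1/3)*(-2341 + 101568)/8269) = 1/(-31239 + (1/3)*(1/8269)*99227) = 1/(-31239 + 99227/24807) = 1/(-774846646/24807) = -24807/774846646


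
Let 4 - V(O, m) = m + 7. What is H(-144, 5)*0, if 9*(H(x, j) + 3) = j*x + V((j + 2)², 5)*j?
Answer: 0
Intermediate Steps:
V(O, m) = -3 - m (V(O, m) = 4 - (m + 7) = 4 - (7 + m) = 4 + (-7 - m) = -3 - m)
H(x, j) = -3 - 8*j/9 + j*x/9 (H(x, j) = -3 + (j*x + (-3 - 1*5)*j)/9 = -3 + (j*x + (-3 - 5)*j)/9 = -3 + (j*x - 8*j)/9 = -3 + (-8*j + j*x)/9 = -3 + (-8*j/9 + j*x/9) = -3 - 8*j/9 + j*x/9)
H(-144, 5)*0 = (-3 - 8/9*5 + (⅑)*5*(-144))*0 = (-3 - 40/9 - 80)*0 = -787/9*0 = 0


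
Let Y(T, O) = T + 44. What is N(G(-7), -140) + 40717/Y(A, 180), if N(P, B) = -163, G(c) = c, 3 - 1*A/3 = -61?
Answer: 2249/236 ≈ 9.5297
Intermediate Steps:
A = 192 (A = 9 - 3*(-61) = 9 + 183 = 192)
Y(T, O) = 44 + T
N(G(-7), -140) + 40717/Y(A, 180) = -163 + 40717/(44 + 192) = -163 + 40717/236 = 2249/236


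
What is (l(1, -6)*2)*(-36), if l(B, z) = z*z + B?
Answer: -2664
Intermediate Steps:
l(B, z) = B + z**2 (l(B, z) = z**2 + B = B + z**2)
(l(1, -6)*2)*(-36) = ((1 + (-6)**2)*2)*(-36) = ((1 + 36)*2)*(-36) = (37*2)*(-36) = 74*(-36) = -2664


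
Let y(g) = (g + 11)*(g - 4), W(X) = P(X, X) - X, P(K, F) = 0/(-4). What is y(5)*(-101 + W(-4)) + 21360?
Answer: 19808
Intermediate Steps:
P(K, F) = 0 (P(K, F) = 0*(-¼) = 0)
W(X) = -X (W(X) = 0 - X = -X)
y(g) = (-4 + g)*(11 + g) (y(g) = (11 + g)*(-4 + g) = (-4 + g)*(11 + g))
y(5)*(-101 + W(-4)) + 21360 = (-44 + 5² + 7*5)*(-101 - 1*(-4)) + 21360 = (-44 + 25 + 35)*(-101 + 4) + 21360 = 16*(-97) + 21360 = -1552 + 21360 = 19808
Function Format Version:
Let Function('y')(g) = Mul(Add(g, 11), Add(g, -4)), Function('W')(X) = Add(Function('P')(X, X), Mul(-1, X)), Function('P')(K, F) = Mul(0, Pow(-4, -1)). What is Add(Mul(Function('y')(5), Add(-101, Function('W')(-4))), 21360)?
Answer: 19808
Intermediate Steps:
Function('P')(K, F) = 0 (Function('P')(K, F) = Mul(0, Rational(-1, 4)) = 0)
Function('W')(X) = Mul(-1, X) (Function('W')(X) = Add(0, Mul(-1, X)) = Mul(-1, X))
Function('y')(g) = Mul(Add(-4, g), Add(11, g)) (Function('y')(g) = Mul(Add(11, g), Add(-4, g)) = Mul(Add(-4, g), Add(11, g)))
Add(Mul(Function('y')(5), Add(-101, Function('W')(-4))), 21360) = Add(Mul(Add(-44, Pow(5, 2), Mul(7, 5)), Add(-101, Mul(-1, -4))), 21360) = Add(Mul(Add(-44, 25, 35), Add(-101, 4)), 21360) = Add(Mul(16, -97), 21360) = Add(-1552, 21360) = 19808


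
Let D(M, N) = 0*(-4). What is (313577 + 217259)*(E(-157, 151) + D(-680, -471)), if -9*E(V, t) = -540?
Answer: 31850160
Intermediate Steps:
E(V, t) = 60 (E(V, t) = -⅑*(-540) = 60)
D(M, N) = 0
(313577 + 217259)*(E(-157, 151) + D(-680, -471)) = (313577 + 217259)*(60 + 0) = 530836*60 = 31850160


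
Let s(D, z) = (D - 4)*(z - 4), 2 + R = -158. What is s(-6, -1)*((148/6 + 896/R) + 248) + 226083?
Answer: 718309/3 ≈ 2.3944e+5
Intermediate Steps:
R = -160 (R = -2 - 158 = -160)
s(D, z) = (-4 + D)*(-4 + z)
s(-6, -1)*((148/6 + 896/R) + 248) + 226083 = (16 - 4*(-6) - 4*(-1) - 6*(-1))*((148/6 + 896/(-160)) + 248) + 226083 = (16 + 24 + 4 + 6)*((148*(⅙) + 896*(-1/160)) + 248) + 226083 = 50*((74/3 - 28/5) + 248) + 226083 = 50*(286/15 + 248) + 226083 = 50*(4006/15) + 226083 = 40060/3 + 226083 = 718309/3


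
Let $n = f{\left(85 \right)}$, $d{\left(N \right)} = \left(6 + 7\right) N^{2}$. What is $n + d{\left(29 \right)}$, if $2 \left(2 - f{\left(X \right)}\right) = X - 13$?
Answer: $10899$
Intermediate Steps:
$d{\left(N \right)} = 13 N^{2}$
$f{\left(X \right)} = \frac{17}{2} - \frac{X}{2}$ ($f{\left(X \right)} = 2 - \frac{X - 13}{2} = 2 - \frac{-13 + X}{2} = 2 - \left(- \frac{13}{2} + \frac{X}{2}\right) = \frac{17}{2} - \frac{X}{2}$)
$n = -34$ ($n = \frac{17}{2} - \frac{85}{2} = -34$)
$n + d{\left(29 \right)} = -34 + 13 \cdot 29^{2} = -34 + 13 \cdot 841 = -34 + 10933 = 10899$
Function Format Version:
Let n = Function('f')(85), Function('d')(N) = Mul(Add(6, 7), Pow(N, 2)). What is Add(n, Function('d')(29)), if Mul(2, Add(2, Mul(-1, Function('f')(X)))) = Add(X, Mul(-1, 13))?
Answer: 10899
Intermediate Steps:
Function('d')(N) = Mul(13, Pow(N, 2))
Function('f')(X) = Add(Rational(17, 2), Mul(Rational(-1, 2), X)) (Function('f')(X) = Add(2, Mul(Rational(-1, 2), Add(X, Mul(-1, 13)))) = Add(2, Mul(Rational(-1, 2), Add(X, -13))) = Add(2, Mul(Rational(-1, 2), Add(-13, X))) = Add(2, Add(Rational(13, 2), Mul(Rational(-1, 2), X))) = Add(Rational(17, 2), Mul(Rational(-1, 2), X)))
n = -34 (n = Add(Rational(17, 2), Mul(Rational(-1, 2), 85)) = Add(Rational(17, 2), Rational(-85, 2)) = -34)
Add(n, Function('d')(29)) = Add(-34, Mul(13, Pow(29, 2))) = Add(-34, Mul(13, 841)) = Add(-34, 10933) = 10899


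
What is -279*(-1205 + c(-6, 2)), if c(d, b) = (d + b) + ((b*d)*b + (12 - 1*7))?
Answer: 342612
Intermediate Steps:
c(d, b) = 5 + b + d + d*b² (c(d, b) = (b + d) + (d*b² + (12 - 7)) = (b + d) + (d*b² + 5) = (b + d) + (5 + d*b²) = 5 + b + d + d*b²)
-279*(-1205 + c(-6, 2)) = -279*(-1205 + (5 + 2 - 6 - 6*2²)) = -279*(-1205 + (5 + 2 - 6 - 6*4)) = -279*(-1205 + (5 + 2 - 6 - 24)) = -279*(-1205 - 23) = -279*(-1228) = 342612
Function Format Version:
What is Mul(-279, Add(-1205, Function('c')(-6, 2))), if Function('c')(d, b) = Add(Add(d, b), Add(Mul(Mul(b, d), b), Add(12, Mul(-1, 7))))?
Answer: 342612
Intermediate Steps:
Function('c')(d, b) = Add(5, b, d, Mul(d, Pow(b, 2))) (Function('c')(d, b) = Add(Add(b, d), Add(Mul(d, Pow(b, 2)), Add(12, -7))) = Add(Add(b, d), Add(Mul(d, Pow(b, 2)), 5)) = Add(Add(b, d), Add(5, Mul(d, Pow(b, 2)))) = Add(5, b, d, Mul(d, Pow(b, 2))))
Mul(-279, Add(-1205, Function('c')(-6, 2))) = Mul(-279, Add(-1205, Add(5, 2, -6, Mul(-6, Pow(2, 2))))) = Mul(-279, Add(-1205, Add(5, 2, -6, Mul(-6, 4)))) = Mul(-279, Add(-1205, Add(5, 2, -6, -24))) = Mul(-279, Add(-1205, -23)) = Mul(-279, -1228) = 342612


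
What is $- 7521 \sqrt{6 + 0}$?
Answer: $- 7521 \sqrt{6} \approx -18423.0$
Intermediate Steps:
$- 7521 \sqrt{6 + 0} = - 7521 \sqrt{6}$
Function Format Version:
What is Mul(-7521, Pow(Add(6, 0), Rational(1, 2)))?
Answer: Mul(-7521, Pow(6, Rational(1, 2))) ≈ -18423.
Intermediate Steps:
Mul(-7521, Pow(Add(6, 0), Rational(1, 2))) = Mul(-7521, Pow(6, Rational(1, 2)))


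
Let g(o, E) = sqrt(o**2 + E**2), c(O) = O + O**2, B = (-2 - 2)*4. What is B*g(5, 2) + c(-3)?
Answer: 6 - 16*sqrt(29) ≈ -80.163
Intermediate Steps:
B = -16 (B = -4*4 = -16)
g(o, E) = sqrt(E**2 + o**2)
B*g(5, 2) + c(-3) = -16*sqrt(2**2 + 5**2) - 3*(1 - 3) = -16*sqrt(4 + 25) - 3*(-2) = -16*sqrt(29) + 6 = 6 - 16*sqrt(29)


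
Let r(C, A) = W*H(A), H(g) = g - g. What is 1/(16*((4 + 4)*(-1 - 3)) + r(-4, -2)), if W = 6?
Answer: -1/512 ≈ -0.0019531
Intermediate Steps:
H(g) = 0
r(C, A) = 0 (r(C, A) = 6*0 = 0)
1/(16*((4 + 4)*(-1 - 3)) + r(-4, -2)) = 1/(16*((4 + 4)*(-1 - 3)) + 0) = 1/(16*(8*(-4)) + 0) = 1/(16*(-32) + 0) = 1/(-512 + 0) = 1/(-512) = -1/512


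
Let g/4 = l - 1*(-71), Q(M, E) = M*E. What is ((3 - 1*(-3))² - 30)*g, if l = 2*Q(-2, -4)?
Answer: 2088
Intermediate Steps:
Q(M, E) = E*M
l = 16 (l = 2*(-4*(-2)) = 2*8 = 16)
g = 348 (g = 4*(16 - 1*(-71)) = 4*(16 + 71) = 4*87 = 348)
((3 - 1*(-3))² - 30)*g = ((3 - 1*(-3))² - 30)*348 = ((3 + 3)² - 30)*348 = (6² - 30)*348 = (36 - 30)*348 = 6*348 = 2088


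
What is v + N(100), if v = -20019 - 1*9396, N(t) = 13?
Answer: -29402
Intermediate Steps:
v = -29415 (v = -20019 - 9396 = -29415)
v + N(100) = -29415 + 13 = -29402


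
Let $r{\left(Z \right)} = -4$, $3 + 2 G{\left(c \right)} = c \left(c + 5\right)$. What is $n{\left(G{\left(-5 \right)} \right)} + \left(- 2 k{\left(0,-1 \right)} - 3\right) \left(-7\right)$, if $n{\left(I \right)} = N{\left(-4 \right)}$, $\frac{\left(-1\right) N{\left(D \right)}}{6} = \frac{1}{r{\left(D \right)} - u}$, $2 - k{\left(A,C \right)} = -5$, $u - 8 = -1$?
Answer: $\frac{1315}{11} \approx 119.55$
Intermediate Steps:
$u = 7$ ($u = 8 - 1 = 7$)
$k{\left(A,C \right)} = 7$ ($k{\left(A,C \right)} = 2 - -5 = 2 + 5 = 7$)
$G{\left(c \right)} = - \frac{3}{2} + \frac{c \left(5 + c\right)}{2}$ ($G{\left(c \right)} = - \frac{3}{2} + \frac{c \left(c + 5\right)}{2} = - \frac{3}{2} + \frac{c \left(5 + c\right)}{2}$)
$N{\left(D \right)} = \frac{6}{11}$ ($N{\left(D \right)} = - \frac{6}{-4 - 7} = - \frac{6}{-11} = \left(-6\right) \left(- \frac{1}{11}\right) = \frac{6}{11}$)
$n{\left(I \right)} = \frac{6}{11}$
$n{\left(G{\left(-5 \right)} \right)} + \left(- 2 k{\left(0,-1 \right)} - 3\right) \left(-7\right) = \frac{6}{11} + \left(\left(-2\right) 7 - 3\right) \left(-7\right) = \frac{6}{11} + \left(-14 - 3\right) \left(-7\right) = \frac{6}{11} - -119 = \frac{6}{11} + 119 = \frac{1315}{11}$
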